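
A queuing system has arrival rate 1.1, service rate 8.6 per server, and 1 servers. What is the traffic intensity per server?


rho = lambda / (c * mu) = 1.1 / (1 * 8.6) = 0.1279

0.1279


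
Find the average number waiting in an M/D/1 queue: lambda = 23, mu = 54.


M/D/1: Lq = rho^2 / (2*(1-rho)) where rho = 23/54; Lq = 0.16

0.16


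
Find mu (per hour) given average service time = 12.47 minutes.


mu = 60 / avg_service_time = 60 / 12.47 = 4.81 per hour

4.81 per hour


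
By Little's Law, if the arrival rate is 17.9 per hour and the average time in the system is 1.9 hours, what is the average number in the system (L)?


L = lambda * W = 17.9 * 1.9 = 34.01

34.01


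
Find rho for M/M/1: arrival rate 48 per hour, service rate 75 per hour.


rho = lambda/mu = 48/75 = 0.64

0.64


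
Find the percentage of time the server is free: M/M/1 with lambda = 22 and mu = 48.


Idle fraction = (1 - rho) * 100 = (1 - 22/48) * 100 = 54.2%

54.2%


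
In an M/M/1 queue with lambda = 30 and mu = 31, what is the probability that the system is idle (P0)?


P0 = 1 - rho = 1 - 30/31 = 0.0323

0.0323


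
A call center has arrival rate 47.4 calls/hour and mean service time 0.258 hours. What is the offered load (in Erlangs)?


Offered load a = lambda * E[S] = 47.4 * 0.258 = 12.23 Erlangs

12.23 Erlangs


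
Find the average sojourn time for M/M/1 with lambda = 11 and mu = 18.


W = 1/(mu - lambda) = 1/(18 - 11) = 0.1429 hours

0.1429 hours


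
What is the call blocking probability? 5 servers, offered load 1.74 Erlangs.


B(N,A) = (A^N/N!) / sum(A^k/k!, k=0..N) with N=5, A=1.74 = 0.0235

0.0235


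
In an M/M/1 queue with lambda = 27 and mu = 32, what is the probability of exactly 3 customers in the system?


rho = 27/32; P(n) = (1-rho)*rho^n = (1-27/32)*(27/32)^3 = 0.0939

0.0939


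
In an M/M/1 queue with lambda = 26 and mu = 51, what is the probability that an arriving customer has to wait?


P(wait) = rho = lambda/mu = 26/51 = 0.5098

0.5098


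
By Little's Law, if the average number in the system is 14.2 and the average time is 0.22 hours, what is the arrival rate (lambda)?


lambda = L / W = 14.2 / 0.22 = 64.55 per hour

64.55 per hour


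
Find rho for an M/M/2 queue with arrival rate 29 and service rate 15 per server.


rho = lambda/(c*mu) = 29/(2*15) = 0.9667

0.9667


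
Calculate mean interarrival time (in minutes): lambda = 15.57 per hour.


Mean interarrival time = 60/lambda = 60/15.57 = 3.85 minutes

3.85 minutes


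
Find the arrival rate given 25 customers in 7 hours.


lambda = total arrivals / time = 25 / 7 = 3.57 per hour

3.57 per hour


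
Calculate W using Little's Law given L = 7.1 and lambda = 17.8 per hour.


W = L / lambda = 7.1 / 17.8 = 0.3989 hours

0.3989 hours


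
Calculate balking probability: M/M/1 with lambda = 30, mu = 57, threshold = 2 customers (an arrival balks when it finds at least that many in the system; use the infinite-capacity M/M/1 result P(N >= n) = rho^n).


P(N >= 2) = rho^2 = (30/57)^2 = 0.277

0.277


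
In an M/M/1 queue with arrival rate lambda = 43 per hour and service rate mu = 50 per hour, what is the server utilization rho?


rho = lambda/mu = 43/50 = 0.86

0.86


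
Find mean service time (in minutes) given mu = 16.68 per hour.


Mean service time = 60/mu = 60/16.68 = 3.6 minutes

3.6 minutes


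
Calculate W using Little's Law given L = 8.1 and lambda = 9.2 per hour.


W = L / lambda = 8.1 / 9.2 = 0.8804 hours

0.8804 hours


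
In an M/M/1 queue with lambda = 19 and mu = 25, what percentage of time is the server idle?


Idle fraction = (1 - rho) * 100 = (1 - 19/25) * 100 = 24.0%

24.0%


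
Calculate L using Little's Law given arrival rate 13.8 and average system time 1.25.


L = lambda * W = 13.8 * 1.25 = 17.25

17.25


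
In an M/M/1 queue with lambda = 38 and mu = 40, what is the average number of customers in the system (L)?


rho = 38/40; L = rho/(1-rho) = 19.0

19.0


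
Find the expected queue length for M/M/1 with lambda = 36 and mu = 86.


rho = 36/86; Lq = rho^2/(1-rho) = 0.3

0.3


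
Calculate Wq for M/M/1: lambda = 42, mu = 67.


rho = 42/67; Wq = rho/(mu - lambda) = 0.0251 hours

0.0251 hours


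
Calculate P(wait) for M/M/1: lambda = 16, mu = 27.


P(wait) = rho = lambda/mu = 16/27 = 0.5926

0.5926


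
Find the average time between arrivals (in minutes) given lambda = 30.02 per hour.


Mean interarrival time = 60/lambda = 60/30.02 = 2.0 minutes

2.0 minutes


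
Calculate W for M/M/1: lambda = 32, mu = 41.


W = 1/(mu - lambda) = 1/(41 - 32) = 0.1111 hours

0.1111 hours


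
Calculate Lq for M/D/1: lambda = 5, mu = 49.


M/D/1: Lq = rho^2 / (2*(1-rho)) where rho = 5/49; Lq = 0.01

0.01


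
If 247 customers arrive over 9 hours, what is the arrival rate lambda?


lambda = total arrivals / time = 247 / 9 = 27.44 per hour

27.44 per hour


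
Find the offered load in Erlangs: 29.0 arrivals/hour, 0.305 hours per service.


Offered load a = lambda * E[S] = 29.0 * 0.305 = 8.85 Erlangs

8.85 Erlangs


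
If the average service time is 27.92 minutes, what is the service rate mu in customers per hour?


mu = 60 / avg_service_time = 60 / 27.92 = 2.15 per hour

2.15 per hour


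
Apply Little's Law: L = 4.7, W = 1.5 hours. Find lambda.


lambda = L / W = 4.7 / 1.5 = 3.13 per hour

3.13 per hour


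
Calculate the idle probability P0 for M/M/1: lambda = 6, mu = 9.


P0 = 1 - rho = 1 - 6/9 = 0.3333

0.3333


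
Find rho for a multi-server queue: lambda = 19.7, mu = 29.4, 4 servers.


rho = lambda / (c * mu) = 19.7 / (4 * 29.4) = 0.1675

0.1675


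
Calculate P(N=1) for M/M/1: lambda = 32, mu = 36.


rho = 32/36; P(n) = (1-rho)*rho^n = (1-32/36)*(32/36)^1 = 0.0988

0.0988


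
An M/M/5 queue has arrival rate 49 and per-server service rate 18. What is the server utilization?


rho = lambda/(c*mu) = 49/(5*18) = 0.5444

0.5444


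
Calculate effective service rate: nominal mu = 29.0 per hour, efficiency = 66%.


Effective rate = mu * efficiency = 29.0 * 0.66 = 19.14 per hour

19.14 per hour


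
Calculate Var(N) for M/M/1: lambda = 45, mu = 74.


rho = 45/74; Var(N) = rho/(1-rho)^2 = 3.96

3.96


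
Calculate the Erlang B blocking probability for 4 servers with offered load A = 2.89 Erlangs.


B(N,A) = (A^N/N!) / sum(A^k/k!, k=0..N) with N=4, A=2.89 = 0.1938

0.1938


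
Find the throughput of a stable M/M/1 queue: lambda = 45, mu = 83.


For a stable queue (lambda < mu), throughput = lambda = 45 per hour

45 per hour


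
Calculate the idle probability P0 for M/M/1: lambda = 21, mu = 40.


P0 = 1 - rho = 1 - 21/40 = 0.475

0.475


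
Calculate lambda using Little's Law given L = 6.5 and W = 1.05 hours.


lambda = L / W = 6.5 / 1.05 = 6.19 per hour

6.19 per hour


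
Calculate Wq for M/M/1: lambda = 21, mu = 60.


rho = 21/60; Wq = rho/(mu - lambda) = 0.009 hours

0.009 hours


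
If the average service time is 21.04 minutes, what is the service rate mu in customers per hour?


mu = 60 / avg_service_time = 60 / 21.04 = 2.85 per hour

2.85 per hour


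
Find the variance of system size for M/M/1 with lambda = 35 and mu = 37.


rho = 35/37; Var(N) = rho/(1-rho)^2 = 323.75

323.75


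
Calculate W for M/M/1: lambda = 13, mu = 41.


W = 1/(mu - lambda) = 1/(41 - 13) = 0.0357 hours

0.0357 hours


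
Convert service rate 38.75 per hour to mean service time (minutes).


Mean service time = 60/mu = 60/38.75 = 1.55 minutes

1.55 minutes


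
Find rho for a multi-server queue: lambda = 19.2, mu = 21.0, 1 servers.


rho = lambda / (c * mu) = 19.2 / (1 * 21.0) = 0.9143

0.9143


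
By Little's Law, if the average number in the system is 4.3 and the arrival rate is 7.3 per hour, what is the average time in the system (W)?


W = L / lambda = 4.3 / 7.3 = 0.589 hours

0.589 hours


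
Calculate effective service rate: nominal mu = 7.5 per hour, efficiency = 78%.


Effective rate = mu * efficiency = 7.5 * 0.78 = 5.85 per hour

5.85 per hour


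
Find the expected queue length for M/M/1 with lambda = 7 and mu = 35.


rho = 7/35; Lq = rho^2/(1-rho) = 0.05

0.05


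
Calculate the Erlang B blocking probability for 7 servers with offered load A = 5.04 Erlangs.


B(N,A) = (A^N/N!) / sum(A^k/k!, k=0..N) with N=7, A=5.04 = 0.123

0.123


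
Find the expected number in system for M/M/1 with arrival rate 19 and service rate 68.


rho = 19/68; L = rho/(1-rho) = 0.39

0.39


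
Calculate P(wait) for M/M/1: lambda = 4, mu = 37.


P(wait) = rho = lambda/mu = 4/37 = 0.1081

0.1081


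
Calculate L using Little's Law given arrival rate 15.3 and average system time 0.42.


L = lambda * W = 15.3 * 0.42 = 6.43

6.43


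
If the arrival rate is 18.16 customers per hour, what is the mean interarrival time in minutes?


Mean interarrival time = 60/lambda = 60/18.16 = 3.3 minutes

3.3 minutes


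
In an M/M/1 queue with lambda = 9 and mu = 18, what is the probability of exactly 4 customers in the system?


rho = 9/18; P(n) = (1-rho)*rho^n = (1-9/18)*(9/18)^4 = 0.0313

0.0313


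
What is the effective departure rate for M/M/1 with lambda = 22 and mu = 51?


For a stable queue (lambda < mu), throughput = lambda = 22 per hour

22 per hour


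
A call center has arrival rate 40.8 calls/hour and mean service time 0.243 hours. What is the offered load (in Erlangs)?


Offered load a = lambda * E[S] = 40.8 * 0.243 = 9.91 Erlangs

9.91 Erlangs


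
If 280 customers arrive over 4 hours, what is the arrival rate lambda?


lambda = total arrivals / time = 280 / 4 = 70.0 per hour

70.0 per hour


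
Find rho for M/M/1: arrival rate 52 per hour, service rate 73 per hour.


rho = lambda/mu = 52/73 = 0.7123

0.7123


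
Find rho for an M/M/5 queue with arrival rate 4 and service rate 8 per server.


rho = lambda/(c*mu) = 4/(5*8) = 0.1

0.1


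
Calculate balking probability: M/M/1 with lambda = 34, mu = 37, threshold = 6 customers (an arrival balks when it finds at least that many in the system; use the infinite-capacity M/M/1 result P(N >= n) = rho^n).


P(N >= 6) = rho^6 = (34/37)^6 = 0.6021

0.6021


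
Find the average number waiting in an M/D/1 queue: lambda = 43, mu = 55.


M/D/1: Lq = rho^2 / (2*(1-rho)) where rho = 43/55; Lq = 1.4

1.4


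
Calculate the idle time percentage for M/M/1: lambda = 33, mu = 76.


Idle fraction = (1 - rho) * 100 = (1 - 33/76) * 100 = 56.6%

56.6%


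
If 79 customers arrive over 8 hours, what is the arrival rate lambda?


lambda = total arrivals / time = 79 / 8 = 9.88 per hour

9.88 per hour


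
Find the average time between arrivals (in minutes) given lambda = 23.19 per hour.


Mean interarrival time = 60/lambda = 60/23.19 = 2.59 minutes

2.59 minutes


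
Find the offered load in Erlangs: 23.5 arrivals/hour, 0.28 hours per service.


Offered load a = lambda * E[S] = 23.5 * 0.28 = 6.58 Erlangs

6.58 Erlangs


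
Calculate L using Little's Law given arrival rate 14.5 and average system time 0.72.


L = lambda * W = 14.5 * 0.72 = 10.44

10.44


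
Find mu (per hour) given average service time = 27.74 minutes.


mu = 60 / avg_service_time = 60 / 27.74 = 2.16 per hour

2.16 per hour


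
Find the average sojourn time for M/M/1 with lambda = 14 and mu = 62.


W = 1/(mu - lambda) = 1/(62 - 14) = 0.0208 hours

0.0208 hours


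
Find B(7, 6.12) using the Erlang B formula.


B(N,A) = (A^N/N!) / sum(A^k/k!, k=0..N) with N=7, A=6.12 = 0.1929

0.1929


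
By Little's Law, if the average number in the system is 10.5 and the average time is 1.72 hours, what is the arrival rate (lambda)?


lambda = L / W = 10.5 / 1.72 = 6.1 per hour

6.1 per hour


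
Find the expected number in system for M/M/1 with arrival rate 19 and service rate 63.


rho = 19/63; L = rho/(1-rho) = 0.43

0.43


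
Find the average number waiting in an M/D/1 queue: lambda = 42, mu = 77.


M/D/1: Lq = rho^2 / (2*(1-rho)) where rho = 42/77; Lq = 0.33

0.33


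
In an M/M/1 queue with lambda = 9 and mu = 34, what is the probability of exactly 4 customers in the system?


rho = 9/34; P(n) = (1-rho)*rho^n = (1-9/34)*(9/34)^4 = 0.0036

0.0036


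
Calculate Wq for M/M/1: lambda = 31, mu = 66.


rho = 31/66; Wq = rho/(mu - lambda) = 0.0134 hours

0.0134 hours


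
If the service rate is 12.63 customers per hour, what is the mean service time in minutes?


Mean service time = 60/mu = 60/12.63 = 4.75 minutes

4.75 minutes


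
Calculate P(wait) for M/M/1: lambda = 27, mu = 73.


P(wait) = rho = lambda/mu = 27/73 = 0.3699

0.3699


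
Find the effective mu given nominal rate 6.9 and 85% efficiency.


Effective rate = mu * efficiency = 6.9 * 0.85 = 5.87 per hour

5.87 per hour


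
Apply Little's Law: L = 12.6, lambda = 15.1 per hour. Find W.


W = L / lambda = 12.6 / 15.1 = 0.8344 hours

0.8344 hours


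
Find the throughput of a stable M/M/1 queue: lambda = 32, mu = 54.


For a stable queue (lambda < mu), throughput = lambda = 32 per hour

32 per hour


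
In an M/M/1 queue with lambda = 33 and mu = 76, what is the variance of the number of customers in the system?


rho = 33/76; Var(N) = rho/(1-rho)^2 = 1.36

1.36


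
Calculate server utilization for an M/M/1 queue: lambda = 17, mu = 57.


rho = lambda/mu = 17/57 = 0.2982

0.2982


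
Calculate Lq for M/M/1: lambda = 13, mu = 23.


rho = 13/23; Lq = rho^2/(1-rho) = 0.73

0.73


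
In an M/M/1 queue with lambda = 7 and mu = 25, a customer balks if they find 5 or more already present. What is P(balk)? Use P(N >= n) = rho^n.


P(N >= 5) = rho^5 = (7/25)^5 = 0.0017

0.0017


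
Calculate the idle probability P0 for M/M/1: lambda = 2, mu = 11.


P0 = 1 - rho = 1 - 2/11 = 0.8182

0.8182


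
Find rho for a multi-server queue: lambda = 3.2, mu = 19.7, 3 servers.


rho = lambda / (c * mu) = 3.2 / (3 * 19.7) = 0.0541

0.0541


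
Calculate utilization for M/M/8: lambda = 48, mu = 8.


rho = lambda/(c*mu) = 48/(8*8) = 0.75

0.75


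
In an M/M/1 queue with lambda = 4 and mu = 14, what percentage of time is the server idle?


Idle fraction = (1 - rho) * 100 = (1 - 4/14) * 100 = 71.4%

71.4%


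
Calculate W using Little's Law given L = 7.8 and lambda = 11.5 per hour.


W = L / lambda = 7.8 / 11.5 = 0.6783 hours

0.6783 hours


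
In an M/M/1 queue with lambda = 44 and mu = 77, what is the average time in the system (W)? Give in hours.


W = 1/(mu - lambda) = 1/(77 - 44) = 0.0303 hours

0.0303 hours


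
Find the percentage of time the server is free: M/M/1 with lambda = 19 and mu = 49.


Idle fraction = (1 - rho) * 100 = (1 - 19/49) * 100 = 61.2%

61.2%


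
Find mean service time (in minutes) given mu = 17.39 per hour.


Mean service time = 60/mu = 60/17.39 = 3.45 minutes

3.45 minutes


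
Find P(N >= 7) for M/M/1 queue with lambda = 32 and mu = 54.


P(N >= 7) = rho^7 = (32/54)^7 = 0.0257

0.0257


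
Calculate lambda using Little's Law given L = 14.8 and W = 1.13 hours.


lambda = L / W = 14.8 / 1.13 = 13.1 per hour

13.1 per hour


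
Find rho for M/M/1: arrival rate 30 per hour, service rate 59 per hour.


rho = lambda/mu = 30/59 = 0.5085

0.5085


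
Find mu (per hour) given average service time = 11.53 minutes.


mu = 60 / avg_service_time = 60 / 11.53 = 5.2 per hour

5.2 per hour


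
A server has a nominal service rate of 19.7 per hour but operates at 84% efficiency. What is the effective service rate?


Effective rate = mu * efficiency = 19.7 * 0.84 = 16.55 per hour

16.55 per hour


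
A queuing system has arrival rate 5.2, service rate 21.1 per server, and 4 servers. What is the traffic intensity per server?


rho = lambda / (c * mu) = 5.2 / (4 * 21.1) = 0.0616

0.0616


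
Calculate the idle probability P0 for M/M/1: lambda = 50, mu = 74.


P0 = 1 - rho = 1 - 50/74 = 0.3243

0.3243


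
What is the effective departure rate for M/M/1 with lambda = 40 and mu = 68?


For a stable queue (lambda < mu), throughput = lambda = 40 per hour

40 per hour


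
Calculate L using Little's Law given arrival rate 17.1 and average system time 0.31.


L = lambda * W = 17.1 * 0.31 = 5.3

5.3


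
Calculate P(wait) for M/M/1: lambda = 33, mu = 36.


P(wait) = rho = lambda/mu = 33/36 = 0.9167

0.9167


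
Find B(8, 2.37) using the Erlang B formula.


B(N,A) = (A^N/N!) / sum(A^k/k!, k=0..N) with N=8, A=2.37 = 0.0023

0.0023


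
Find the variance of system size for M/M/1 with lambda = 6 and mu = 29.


rho = 6/29; Var(N) = rho/(1-rho)^2 = 0.33

0.33


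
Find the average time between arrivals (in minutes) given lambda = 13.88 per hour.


Mean interarrival time = 60/lambda = 60/13.88 = 4.32 minutes

4.32 minutes


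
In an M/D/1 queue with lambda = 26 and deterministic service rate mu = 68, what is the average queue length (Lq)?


M/D/1: Lq = rho^2 / (2*(1-rho)) where rho = 26/68; Lq = 0.12

0.12


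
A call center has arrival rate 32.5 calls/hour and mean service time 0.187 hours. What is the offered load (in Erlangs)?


Offered load a = lambda * E[S] = 32.5 * 0.187 = 6.08 Erlangs

6.08 Erlangs


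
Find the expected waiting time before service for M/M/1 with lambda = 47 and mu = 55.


rho = 47/55; Wq = rho/(mu - lambda) = 0.1068 hours

0.1068 hours


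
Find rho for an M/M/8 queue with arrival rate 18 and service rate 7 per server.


rho = lambda/(c*mu) = 18/(8*7) = 0.3214

0.3214


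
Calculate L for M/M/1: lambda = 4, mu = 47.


rho = 4/47; L = rho/(1-rho) = 0.09

0.09


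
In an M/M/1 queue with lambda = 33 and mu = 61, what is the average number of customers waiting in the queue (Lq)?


rho = 33/61; Lq = rho^2/(1-rho) = 0.64

0.64


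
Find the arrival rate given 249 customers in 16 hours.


lambda = total arrivals / time = 249 / 16 = 15.56 per hour

15.56 per hour


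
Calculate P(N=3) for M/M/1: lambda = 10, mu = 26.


rho = 10/26; P(n) = (1-rho)*rho^n = (1-10/26)*(10/26)^3 = 0.035

0.035


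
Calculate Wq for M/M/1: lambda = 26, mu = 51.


rho = 26/51; Wq = rho/(mu - lambda) = 0.0204 hours

0.0204 hours


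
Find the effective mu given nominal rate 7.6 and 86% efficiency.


Effective rate = mu * efficiency = 7.6 * 0.86 = 6.54 per hour

6.54 per hour


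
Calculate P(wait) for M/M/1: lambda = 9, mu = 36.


P(wait) = rho = lambda/mu = 9/36 = 0.25

0.25


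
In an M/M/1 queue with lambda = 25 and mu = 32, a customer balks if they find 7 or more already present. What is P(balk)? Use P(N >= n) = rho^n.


P(N >= 7) = rho^7 = (25/32)^7 = 0.1776

0.1776


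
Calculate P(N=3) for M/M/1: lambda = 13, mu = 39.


rho = 13/39; P(n) = (1-rho)*rho^n = (1-13/39)*(13/39)^3 = 0.0247

0.0247


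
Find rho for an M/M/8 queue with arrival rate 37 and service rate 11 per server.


rho = lambda/(c*mu) = 37/(8*11) = 0.4205

0.4205


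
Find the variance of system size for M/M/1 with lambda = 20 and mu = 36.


rho = 20/36; Var(N) = rho/(1-rho)^2 = 2.81

2.81


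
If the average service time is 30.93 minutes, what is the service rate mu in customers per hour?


mu = 60 / avg_service_time = 60 / 30.93 = 1.94 per hour

1.94 per hour


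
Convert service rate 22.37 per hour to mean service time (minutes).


Mean service time = 60/mu = 60/22.37 = 2.68 minutes

2.68 minutes


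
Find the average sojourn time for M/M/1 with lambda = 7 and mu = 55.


W = 1/(mu - lambda) = 1/(55 - 7) = 0.0208 hours

0.0208 hours


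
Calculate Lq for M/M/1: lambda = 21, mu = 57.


rho = 21/57; Lq = rho^2/(1-rho) = 0.21

0.21


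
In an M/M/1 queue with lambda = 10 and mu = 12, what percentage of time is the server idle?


Idle fraction = (1 - rho) * 100 = (1 - 10/12) * 100 = 16.7%

16.7%


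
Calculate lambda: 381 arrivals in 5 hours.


lambda = total arrivals / time = 381 / 5 = 76.2 per hour

76.2 per hour


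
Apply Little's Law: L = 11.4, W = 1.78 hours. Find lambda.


lambda = L / W = 11.4 / 1.78 = 6.4 per hour

6.4 per hour


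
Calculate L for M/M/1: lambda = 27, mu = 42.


rho = 27/42; L = rho/(1-rho) = 1.8

1.8


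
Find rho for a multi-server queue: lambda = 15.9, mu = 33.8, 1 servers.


rho = lambda / (c * mu) = 15.9 / (1 * 33.8) = 0.4704

0.4704


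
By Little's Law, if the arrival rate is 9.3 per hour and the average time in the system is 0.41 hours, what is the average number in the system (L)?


L = lambda * W = 9.3 * 0.41 = 3.81

3.81


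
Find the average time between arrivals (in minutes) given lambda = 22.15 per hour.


Mean interarrival time = 60/lambda = 60/22.15 = 2.71 minutes

2.71 minutes


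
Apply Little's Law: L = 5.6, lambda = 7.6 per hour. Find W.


W = L / lambda = 5.6 / 7.6 = 0.7368 hours

0.7368 hours


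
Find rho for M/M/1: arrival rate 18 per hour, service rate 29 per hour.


rho = lambda/mu = 18/29 = 0.6207

0.6207


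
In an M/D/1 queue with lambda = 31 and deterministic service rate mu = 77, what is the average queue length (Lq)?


M/D/1: Lq = rho^2 / (2*(1-rho)) where rho = 31/77; Lq = 0.14

0.14


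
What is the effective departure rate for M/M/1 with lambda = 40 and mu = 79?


For a stable queue (lambda < mu), throughput = lambda = 40 per hour

40 per hour


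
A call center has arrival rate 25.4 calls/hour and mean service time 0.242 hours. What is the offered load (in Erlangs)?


Offered load a = lambda * E[S] = 25.4 * 0.242 = 6.15 Erlangs

6.15 Erlangs


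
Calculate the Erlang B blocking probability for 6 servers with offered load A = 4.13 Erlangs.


B(N,A) = (A^N/N!) / sum(A^k/k!, k=0..N) with N=6, A=4.13 = 0.1266

0.1266


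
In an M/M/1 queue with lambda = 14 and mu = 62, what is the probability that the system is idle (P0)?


P0 = 1 - rho = 1 - 14/62 = 0.7742

0.7742


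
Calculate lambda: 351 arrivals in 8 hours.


lambda = total arrivals / time = 351 / 8 = 43.88 per hour

43.88 per hour


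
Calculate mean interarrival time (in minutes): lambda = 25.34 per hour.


Mean interarrival time = 60/lambda = 60/25.34 = 2.37 minutes

2.37 minutes


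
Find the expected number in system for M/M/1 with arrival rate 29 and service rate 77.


rho = 29/77; L = rho/(1-rho) = 0.6

0.6


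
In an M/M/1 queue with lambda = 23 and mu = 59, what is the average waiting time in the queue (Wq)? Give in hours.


rho = 23/59; Wq = rho/(mu - lambda) = 0.0108 hours

0.0108 hours


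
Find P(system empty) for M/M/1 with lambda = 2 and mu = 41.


P0 = 1 - rho = 1 - 2/41 = 0.9512

0.9512


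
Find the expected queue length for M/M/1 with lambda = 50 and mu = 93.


rho = 50/93; Lq = rho^2/(1-rho) = 0.63

0.63


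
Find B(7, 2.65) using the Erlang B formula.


B(N,A) = (A^N/N!) / sum(A^k/k!, k=0..N) with N=7, A=2.65 = 0.0129

0.0129


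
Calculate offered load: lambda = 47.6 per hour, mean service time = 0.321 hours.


Offered load a = lambda * E[S] = 47.6 * 0.321 = 15.28 Erlangs

15.28 Erlangs


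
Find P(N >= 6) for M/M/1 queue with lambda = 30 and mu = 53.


P(N >= 6) = rho^6 = (30/53)^6 = 0.0329

0.0329


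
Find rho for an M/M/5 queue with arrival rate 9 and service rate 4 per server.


rho = lambda/(c*mu) = 9/(5*4) = 0.45

0.45


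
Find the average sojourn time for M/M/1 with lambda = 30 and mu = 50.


W = 1/(mu - lambda) = 1/(50 - 30) = 0.05 hours

0.05 hours


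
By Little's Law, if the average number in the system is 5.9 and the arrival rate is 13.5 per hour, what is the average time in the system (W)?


W = L / lambda = 5.9 / 13.5 = 0.437 hours

0.437 hours


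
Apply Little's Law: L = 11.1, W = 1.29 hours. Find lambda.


lambda = L / W = 11.1 / 1.29 = 8.6 per hour

8.6 per hour


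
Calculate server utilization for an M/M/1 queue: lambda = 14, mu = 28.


rho = lambda/mu = 14/28 = 0.5

0.5


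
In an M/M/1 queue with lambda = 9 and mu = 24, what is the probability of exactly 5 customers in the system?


rho = 9/24; P(n) = (1-rho)*rho^n = (1-9/24)*(9/24)^5 = 0.0046

0.0046


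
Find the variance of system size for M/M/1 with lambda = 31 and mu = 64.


rho = 31/64; Var(N) = rho/(1-rho)^2 = 1.82

1.82


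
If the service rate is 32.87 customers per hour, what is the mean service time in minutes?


Mean service time = 60/mu = 60/32.87 = 1.83 minutes

1.83 minutes


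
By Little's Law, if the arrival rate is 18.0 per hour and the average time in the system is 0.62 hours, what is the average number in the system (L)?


L = lambda * W = 18.0 * 0.62 = 11.16

11.16


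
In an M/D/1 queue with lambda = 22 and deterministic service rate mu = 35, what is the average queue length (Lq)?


M/D/1: Lq = rho^2 / (2*(1-rho)) where rho = 22/35; Lq = 0.53

0.53


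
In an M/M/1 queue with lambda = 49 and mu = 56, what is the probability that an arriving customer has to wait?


P(wait) = rho = lambda/mu = 49/56 = 0.875

0.875


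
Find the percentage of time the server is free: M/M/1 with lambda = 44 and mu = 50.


Idle fraction = (1 - rho) * 100 = (1 - 44/50) * 100 = 12.0%

12.0%


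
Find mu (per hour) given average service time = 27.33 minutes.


mu = 60 / avg_service_time = 60 / 27.33 = 2.2 per hour

2.2 per hour


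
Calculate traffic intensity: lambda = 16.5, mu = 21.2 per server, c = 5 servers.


rho = lambda / (c * mu) = 16.5 / (5 * 21.2) = 0.1557

0.1557


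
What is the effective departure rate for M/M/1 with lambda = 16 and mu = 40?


For a stable queue (lambda < mu), throughput = lambda = 16 per hour

16 per hour


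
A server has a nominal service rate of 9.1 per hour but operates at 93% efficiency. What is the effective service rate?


Effective rate = mu * efficiency = 9.1 * 0.93 = 8.46 per hour

8.46 per hour


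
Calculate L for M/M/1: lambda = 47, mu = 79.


rho = 47/79; L = rho/(1-rho) = 1.47

1.47


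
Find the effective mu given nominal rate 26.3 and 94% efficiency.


Effective rate = mu * efficiency = 26.3 * 0.94 = 24.72 per hour

24.72 per hour


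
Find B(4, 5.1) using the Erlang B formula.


B(N,A) = (A^N/N!) / sum(A^k/k!, k=0..N) with N=4, A=5.1 = 0.4062

0.4062


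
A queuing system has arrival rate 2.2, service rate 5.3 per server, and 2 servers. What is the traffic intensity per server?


rho = lambda / (c * mu) = 2.2 / (2 * 5.3) = 0.2075

0.2075


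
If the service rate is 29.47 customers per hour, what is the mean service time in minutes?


Mean service time = 60/mu = 60/29.47 = 2.04 minutes

2.04 minutes


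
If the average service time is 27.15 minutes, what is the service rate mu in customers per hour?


mu = 60 / avg_service_time = 60 / 27.15 = 2.21 per hour

2.21 per hour


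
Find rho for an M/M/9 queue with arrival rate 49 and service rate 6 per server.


rho = lambda/(c*mu) = 49/(9*6) = 0.9074

0.9074


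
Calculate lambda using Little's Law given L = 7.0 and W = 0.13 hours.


lambda = L / W = 7.0 / 0.13 = 53.85 per hour

53.85 per hour


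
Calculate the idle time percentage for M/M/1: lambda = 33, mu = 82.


Idle fraction = (1 - rho) * 100 = (1 - 33/82) * 100 = 59.8%

59.8%


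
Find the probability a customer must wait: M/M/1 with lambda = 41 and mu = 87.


P(wait) = rho = lambda/mu = 41/87 = 0.4713

0.4713


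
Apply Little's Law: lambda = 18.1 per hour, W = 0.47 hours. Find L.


L = lambda * W = 18.1 * 0.47 = 8.51

8.51


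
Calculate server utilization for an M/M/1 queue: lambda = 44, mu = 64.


rho = lambda/mu = 44/64 = 0.6875

0.6875


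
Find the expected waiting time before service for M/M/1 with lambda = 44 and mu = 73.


rho = 44/73; Wq = rho/(mu - lambda) = 0.0208 hours

0.0208 hours


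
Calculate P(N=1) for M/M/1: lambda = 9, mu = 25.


rho = 9/25; P(n) = (1-rho)*rho^n = (1-9/25)*(9/25)^1 = 0.2304

0.2304


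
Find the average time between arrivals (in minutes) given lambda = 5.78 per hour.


Mean interarrival time = 60/lambda = 60/5.78 = 10.38 minutes

10.38 minutes


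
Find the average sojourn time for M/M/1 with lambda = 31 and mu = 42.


W = 1/(mu - lambda) = 1/(42 - 31) = 0.0909 hours

0.0909 hours


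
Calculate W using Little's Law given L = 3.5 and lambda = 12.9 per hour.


W = L / lambda = 3.5 / 12.9 = 0.2713 hours

0.2713 hours


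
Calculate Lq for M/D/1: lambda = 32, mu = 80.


M/D/1: Lq = rho^2 / (2*(1-rho)) where rho = 32/80; Lq = 0.13

0.13


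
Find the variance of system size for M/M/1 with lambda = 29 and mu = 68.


rho = 29/68; Var(N) = rho/(1-rho)^2 = 1.3

1.3


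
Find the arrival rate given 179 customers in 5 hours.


lambda = total arrivals / time = 179 / 5 = 35.8 per hour

35.8 per hour


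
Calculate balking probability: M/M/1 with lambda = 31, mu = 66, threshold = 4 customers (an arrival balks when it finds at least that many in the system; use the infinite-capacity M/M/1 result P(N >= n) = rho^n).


P(N >= 4) = rho^4 = (31/66)^4 = 0.0487

0.0487


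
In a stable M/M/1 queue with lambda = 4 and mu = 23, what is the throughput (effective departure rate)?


For a stable queue (lambda < mu), throughput = lambda = 4 per hour

4 per hour


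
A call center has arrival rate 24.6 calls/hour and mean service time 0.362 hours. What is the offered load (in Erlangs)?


Offered load a = lambda * E[S] = 24.6 * 0.362 = 8.91 Erlangs

8.91 Erlangs


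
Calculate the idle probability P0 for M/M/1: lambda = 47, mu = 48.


P0 = 1 - rho = 1 - 47/48 = 0.0208

0.0208


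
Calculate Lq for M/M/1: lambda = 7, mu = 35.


rho = 7/35; Lq = rho^2/(1-rho) = 0.05

0.05


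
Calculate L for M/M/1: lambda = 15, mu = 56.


rho = 15/56; L = rho/(1-rho) = 0.37

0.37


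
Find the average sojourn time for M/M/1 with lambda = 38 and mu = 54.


W = 1/(mu - lambda) = 1/(54 - 38) = 0.0625 hours

0.0625 hours


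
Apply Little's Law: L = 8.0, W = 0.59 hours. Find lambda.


lambda = L / W = 8.0 / 0.59 = 13.56 per hour

13.56 per hour


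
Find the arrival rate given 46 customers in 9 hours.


lambda = total arrivals / time = 46 / 9 = 5.11 per hour

5.11 per hour


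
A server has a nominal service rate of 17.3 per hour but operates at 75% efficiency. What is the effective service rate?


Effective rate = mu * efficiency = 17.3 * 0.75 = 12.98 per hour

12.98 per hour


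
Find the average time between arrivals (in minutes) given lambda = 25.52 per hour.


Mean interarrival time = 60/lambda = 60/25.52 = 2.35 minutes

2.35 minutes


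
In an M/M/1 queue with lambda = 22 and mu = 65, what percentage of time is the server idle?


Idle fraction = (1 - rho) * 100 = (1 - 22/65) * 100 = 66.2%

66.2%


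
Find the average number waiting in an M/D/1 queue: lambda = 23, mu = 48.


M/D/1: Lq = rho^2 / (2*(1-rho)) where rho = 23/48; Lq = 0.22

0.22


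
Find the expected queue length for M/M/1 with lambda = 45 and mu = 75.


rho = 45/75; Lq = rho^2/(1-rho) = 0.9

0.9


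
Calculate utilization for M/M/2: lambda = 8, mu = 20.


rho = lambda/(c*mu) = 8/(2*20) = 0.2

0.2


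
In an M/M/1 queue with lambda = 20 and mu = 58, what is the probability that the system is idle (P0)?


P0 = 1 - rho = 1 - 20/58 = 0.6552

0.6552


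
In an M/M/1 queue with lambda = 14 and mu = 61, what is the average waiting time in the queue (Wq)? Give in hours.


rho = 14/61; Wq = rho/(mu - lambda) = 0.0049 hours

0.0049 hours


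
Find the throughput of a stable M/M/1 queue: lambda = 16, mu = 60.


For a stable queue (lambda < mu), throughput = lambda = 16 per hour

16 per hour


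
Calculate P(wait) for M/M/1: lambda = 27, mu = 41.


P(wait) = rho = lambda/mu = 27/41 = 0.6585

0.6585


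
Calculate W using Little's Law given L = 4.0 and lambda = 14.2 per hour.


W = L / lambda = 4.0 / 14.2 = 0.2817 hours

0.2817 hours


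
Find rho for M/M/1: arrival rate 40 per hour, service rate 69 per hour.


rho = lambda/mu = 40/69 = 0.5797

0.5797


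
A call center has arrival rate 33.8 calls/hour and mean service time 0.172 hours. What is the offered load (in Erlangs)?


Offered load a = lambda * E[S] = 33.8 * 0.172 = 5.81 Erlangs

5.81 Erlangs


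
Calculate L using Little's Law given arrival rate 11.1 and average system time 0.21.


L = lambda * W = 11.1 * 0.21 = 2.33

2.33


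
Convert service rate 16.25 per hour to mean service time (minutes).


Mean service time = 60/mu = 60/16.25 = 3.69 minutes

3.69 minutes


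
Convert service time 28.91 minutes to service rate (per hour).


mu = 60 / avg_service_time = 60 / 28.91 = 2.08 per hour

2.08 per hour


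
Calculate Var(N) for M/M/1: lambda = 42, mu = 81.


rho = 42/81; Var(N) = rho/(1-rho)^2 = 2.24

2.24


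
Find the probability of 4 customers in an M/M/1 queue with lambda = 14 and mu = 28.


rho = 14/28; P(n) = (1-rho)*rho^n = (1-14/28)*(14/28)^4 = 0.0313

0.0313


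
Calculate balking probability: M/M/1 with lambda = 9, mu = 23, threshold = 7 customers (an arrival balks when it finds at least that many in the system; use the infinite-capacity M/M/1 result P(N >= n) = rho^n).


P(N >= 7) = rho^7 = (9/23)^7 = 0.0014

0.0014


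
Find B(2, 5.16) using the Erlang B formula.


B(N,A) = (A^N/N!) / sum(A^k/k!, k=0..N) with N=2, A=5.16 = 0.6837

0.6837


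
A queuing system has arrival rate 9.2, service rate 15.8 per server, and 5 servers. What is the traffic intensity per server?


rho = lambda / (c * mu) = 9.2 / (5 * 15.8) = 0.1165

0.1165


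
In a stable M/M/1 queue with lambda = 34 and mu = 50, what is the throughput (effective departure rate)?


For a stable queue (lambda < mu), throughput = lambda = 34 per hour

34 per hour


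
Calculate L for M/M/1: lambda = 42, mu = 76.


rho = 42/76; L = rho/(1-rho) = 1.24

1.24


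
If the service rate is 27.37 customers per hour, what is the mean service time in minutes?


Mean service time = 60/mu = 60/27.37 = 2.19 minutes

2.19 minutes


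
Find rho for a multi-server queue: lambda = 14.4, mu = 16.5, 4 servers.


rho = lambda / (c * mu) = 14.4 / (4 * 16.5) = 0.2182

0.2182


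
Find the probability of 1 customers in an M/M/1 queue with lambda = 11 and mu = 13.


rho = 11/13; P(n) = (1-rho)*rho^n = (1-11/13)*(11/13)^1 = 0.1302

0.1302


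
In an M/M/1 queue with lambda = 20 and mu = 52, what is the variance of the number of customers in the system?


rho = 20/52; Var(N) = rho/(1-rho)^2 = 1.02

1.02


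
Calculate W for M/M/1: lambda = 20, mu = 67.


W = 1/(mu - lambda) = 1/(67 - 20) = 0.0213 hours

0.0213 hours


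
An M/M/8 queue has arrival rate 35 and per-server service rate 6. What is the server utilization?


rho = lambda/(c*mu) = 35/(8*6) = 0.7292

0.7292


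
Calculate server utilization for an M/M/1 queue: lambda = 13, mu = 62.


rho = lambda/mu = 13/62 = 0.2097

0.2097


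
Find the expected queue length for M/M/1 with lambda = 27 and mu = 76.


rho = 27/76; Lq = rho^2/(1-rho) = 0.2

0.2


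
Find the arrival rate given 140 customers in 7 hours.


lambda = total arrivals / time = 140 / 7 = 20.0 per hour

20.0 per hour


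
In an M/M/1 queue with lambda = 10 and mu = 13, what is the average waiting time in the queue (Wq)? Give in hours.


rho = 10/13; Wq = rho/(mu - lambda) = 0.2564 hours

0.2564 hours


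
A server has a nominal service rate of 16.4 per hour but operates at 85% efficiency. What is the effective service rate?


Effective rate = mu * efficiency = 16.4 * 0.85 = 13.94 per hour

13.94 per hour


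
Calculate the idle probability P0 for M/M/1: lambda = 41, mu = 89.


P0 = 1 - rho = 1 - 41/89 = 0.5393

0.5393


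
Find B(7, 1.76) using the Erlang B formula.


B(N,A) = (A^N/N!) / sum(A^k/k!, k=0..N) with N=7, A=1.76 = 0.0018

0.0018


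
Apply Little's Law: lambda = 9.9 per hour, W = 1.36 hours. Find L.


L = lambda * W = 9.9 * 1.36 = 13.46

13.46


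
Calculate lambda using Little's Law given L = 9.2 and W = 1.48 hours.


lambda = L / W = 9.2 / 1.48 = 6.22 per hour

6.22 per hour


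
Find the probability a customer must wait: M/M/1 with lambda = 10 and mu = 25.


P(wait) = rho = lambda/mu = 10/25 = 0.4

0.4


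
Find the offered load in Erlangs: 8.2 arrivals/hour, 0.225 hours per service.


Offered load a = lambda * E[S] = 8.2 * 0.225 = 1.85 Erlangs

1.85 Erlangs


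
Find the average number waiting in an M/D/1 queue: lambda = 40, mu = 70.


M/D/1: Lq = rho^2 / (2*(1-rho)) where rho = 40/70; Lq = 0.38

0.38


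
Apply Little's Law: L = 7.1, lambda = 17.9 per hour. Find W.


W = L / lambda = 7.1 / 17.9 = 0.3966 hours

0.3966 hours


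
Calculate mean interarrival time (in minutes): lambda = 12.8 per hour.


Mean interarrival time = 60/lambda = 60/12.8 = 4.69 minutes

4.69 minutes


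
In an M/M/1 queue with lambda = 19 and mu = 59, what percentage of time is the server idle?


Idle fraction = (1 - rho) * 100 = (1 - 19/59) * 100 = 67.8%

67.8%


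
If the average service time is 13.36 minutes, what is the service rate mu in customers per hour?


mu = 60 / avg_service_time = 60 / 13.36 = 4.49 per hour

4.49 per hour


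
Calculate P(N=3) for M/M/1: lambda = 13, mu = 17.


rho = 13/17; P(n) = (1-rho)*rho^n = (1-13/17)*(13/17)^3 = 0.1052

0.1052


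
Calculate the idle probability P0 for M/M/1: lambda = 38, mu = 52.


P0 = 1 - rho = 1 - 38/52 = 0.2692

0.2692


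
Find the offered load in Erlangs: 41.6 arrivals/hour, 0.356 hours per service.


Offered load a = lambda * E[S] = 41.6 * 0.356 = 14.81 Erlangs

14.81 Erlangs


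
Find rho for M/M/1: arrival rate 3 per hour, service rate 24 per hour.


rho = lambda/mu = 3/24 = 0.125

0.125


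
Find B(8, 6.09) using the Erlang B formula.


B(N,A) = (A^N/N!) / sum(A^k/k!, k=0..N) with N=8, A=6.09 = 0.1269

0.1269


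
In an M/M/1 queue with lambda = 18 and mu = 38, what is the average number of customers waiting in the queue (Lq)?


rho = 18/38; Lq = rho^2/(1-rho) = 0.43

0.43


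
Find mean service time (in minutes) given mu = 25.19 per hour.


Mean service time = 60/mu = 60/25.19 = 2.38 minutes

2.38 minutes


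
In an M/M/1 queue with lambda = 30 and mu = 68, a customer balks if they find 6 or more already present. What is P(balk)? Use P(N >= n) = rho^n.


P(N >= 6) = rho^6 = (30/68)^6 = 0.0074

0.0074


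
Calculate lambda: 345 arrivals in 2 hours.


lambda = total arrivals / time = 345 / 2 = 172.5 per hour

172.5 per hour


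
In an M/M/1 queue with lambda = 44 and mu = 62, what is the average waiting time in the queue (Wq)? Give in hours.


rho = 44/62; Wq = rho/(mu - lambda) = 0.0394 hours

0.0394 hours


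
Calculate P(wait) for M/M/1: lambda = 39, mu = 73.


P(wait) = rho = lambda/mu = 39/73 = 0.5342

0.5342


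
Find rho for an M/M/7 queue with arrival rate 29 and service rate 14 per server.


rho = lambda/(c*mu) = 29/(7*14) = 0.2959

0.2959


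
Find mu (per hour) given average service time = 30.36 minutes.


mu = 60 / avg_service_time = 60 / 30.36 = 1.98 per hour

1.98 per hour


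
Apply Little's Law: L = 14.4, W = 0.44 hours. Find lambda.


lambda = L / W = 14.4 / 0.44 = 32.73 per hour

32.73 per hour
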